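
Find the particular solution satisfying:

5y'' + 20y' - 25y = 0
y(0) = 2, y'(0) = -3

General solution: y = C₁e^x + C₂e^(-5x)
Applying ICs: C₁ = 7/6, C₂ = 5/6
Particular solution: y = (7/6)e^x + (5/6)e^(-5x)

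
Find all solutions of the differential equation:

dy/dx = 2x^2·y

Separating variables and integrating:
ln|y| = 2x^3/3 + C

General solution: y = Ce^(2x^3/3)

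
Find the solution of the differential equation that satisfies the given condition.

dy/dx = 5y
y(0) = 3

General solution: y = Ce^(5x)
Applying IC y(0) = 3:
Particular solution: y = 3e^(5x)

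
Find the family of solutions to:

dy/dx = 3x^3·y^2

Separating variables and integrating:
-1/y = 3x^4/4 + C

General solution: y^-1 = (-3/4)x^4 + C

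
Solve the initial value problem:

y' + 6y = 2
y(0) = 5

General solution: y = 1/3 + Ce^(-6x)
Applying y(0) = 5: C = 5 - 1/3 = 14/3
Particular solution: y = 1/3 + (14/3)e^(-6x)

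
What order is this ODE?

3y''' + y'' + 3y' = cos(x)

The order is 3 (highest derivative is of order 3).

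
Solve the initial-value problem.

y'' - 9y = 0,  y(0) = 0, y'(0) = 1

General solution: y = C₁e^(3x) + C₂e^(-3x)
Applying ICs: C₁ = 1/6, C₂ = -1/6
Particular solution: y = (1/6)e^(3x) - (1/6)e^(-3x)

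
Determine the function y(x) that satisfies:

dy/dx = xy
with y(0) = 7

General solution: y = Ce^(x²/2)
Applying IC y(0) = 7:
Particular solution: y = 7e^(x²/2)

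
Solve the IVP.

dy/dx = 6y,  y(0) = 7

General solution: y = Ce^(6x)
Applying IC y(0) = 7:
Particular solution: y = 7e^(6x)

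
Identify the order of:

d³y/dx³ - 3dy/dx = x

The order is 3 (highest derivative is of order 3).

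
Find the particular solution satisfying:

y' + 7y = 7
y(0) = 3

General solution: y = 1 + Ce^(-7x)
Applying y(0) = 3: C = 3 - 1 = 2
Particular solution: y = 1 + 2e^(-7x)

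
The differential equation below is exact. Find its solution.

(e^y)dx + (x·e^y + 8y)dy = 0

Verify exactness: ∂M/∂y = ∂N/∂x ✓
Find F(x,y) such that ∂F/∂x = M, ∂F/∂y = N
Solution: x·e^y + 4y² = C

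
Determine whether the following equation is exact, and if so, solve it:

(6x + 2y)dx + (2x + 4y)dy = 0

Verify exactness: ∂M/∂y = ∂N/∂x ✓
Find F(x,y) such that ∂F/∂x = M, ∂F/∂y = N
Solution: 3x² + 2xy + 2y² = C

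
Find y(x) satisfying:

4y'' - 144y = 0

Characteristic equation: 4r² - 144 = 0
Divide by 4: r² - 36 = 0
Roots: r = 6, -6 (distinct real)
General solution: y = C₁e^(6x) + C₂e^(-6x)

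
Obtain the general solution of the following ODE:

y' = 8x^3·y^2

Separating variables and integrating:
-1/y = 2x^4 + C

General solution: y^-1 = -2x^4 + C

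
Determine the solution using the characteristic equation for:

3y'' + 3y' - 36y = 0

Characteristic equation: 3r² + 3r - 36 = 0
Divide by 3: r² + r - 12 = 0
Roots: r = 3, -4 (distinct real)
General solution: y = C₁e^(3x) + C₂e^(-4x)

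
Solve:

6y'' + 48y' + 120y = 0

Characteristic equation: 6r² + 48r + 120 = 0
Divide by 6: r² + 8r + 20 = 0
Roots: r = -4 ± 2i (complex conjugates)
General solution: y = e^(-4x)(C₁cos(2x) + C₂sin(2x))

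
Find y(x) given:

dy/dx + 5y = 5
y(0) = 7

General solution: y = 1 + Ce^(-5x)
Applying y(0) = 7: C = 7 - 1 = 6
Particular solution: y = 1 + 6e^(-5x)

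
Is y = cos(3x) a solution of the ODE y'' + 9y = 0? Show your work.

Verification:
y'' = -9cos(3x)
y'' + 9y = 0 ✓

Yes, it is a solution.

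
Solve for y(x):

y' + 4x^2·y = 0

Using integrating factor method:

General solution: y = Ce^(-4x^3/3)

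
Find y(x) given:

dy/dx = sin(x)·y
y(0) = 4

General solution: y = Ce^(-cos(x))
Applying IC y(0) = 4:
Particular solution: y = 4e^(1-cos(x))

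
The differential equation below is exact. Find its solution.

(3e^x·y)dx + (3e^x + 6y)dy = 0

Verify exactness: ∂M/∂y = ∂N/∂x ✓
Find F(x,y) such that ∂F/∂x = M, ∂F/∂y = N
Solution: 3e^x·y + 3y² = C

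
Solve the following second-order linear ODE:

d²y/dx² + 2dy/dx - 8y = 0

Characteristic equation: r² + 2r - 8 = 0
Roots: r = 2, -4 (distinct real)
General solution: y = C₁e^(2x) + C₂e^(-4x)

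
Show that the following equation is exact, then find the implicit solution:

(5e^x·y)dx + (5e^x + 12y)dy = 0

Verify exactness: ∂M/∂y = ∂N/∂x ✓
Find F(x,y) such that ∂F/∂x = M, ∂F/∂y = N
Solution: 5e^x·y + 6y² = C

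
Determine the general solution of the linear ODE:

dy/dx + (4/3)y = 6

Using integrating factor method:

General solution: y = 9/2 + Ce^(-4x/3)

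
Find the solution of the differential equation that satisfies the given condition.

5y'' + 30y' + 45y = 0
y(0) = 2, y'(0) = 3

General solution: y = (C₁ + C₂x)e^(-3x)
Repeated root r = -3
Applying ICs: C₁ = 2, C₂ = 9
Particular solution: y = (2 + 9x)e^(-3x)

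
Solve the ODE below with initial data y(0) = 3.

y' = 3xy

General solution: y = Ce^(3x²/2)
Applying IC y(0) = 3:
Particular solution: y = 3e^(3x²/2)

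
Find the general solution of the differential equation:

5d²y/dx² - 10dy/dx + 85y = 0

Characteristic equation: 5r² - 10r + 85 = 0
Divide by 5: r² - 2r + 17 = 0
Roots: r = 1 ± 4i (complex conjugates)
General solution: y = e^x(C₁cos(4x) + C₂sin(4x))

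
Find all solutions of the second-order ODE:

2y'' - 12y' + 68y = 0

Characteristic equation: 2r² - 12r + 68 = 0
Divide by 2: r² - 6r + 34 = 0
Roots: r = 3 ± 5i (complex conjugates)
General solution: y = e^(3x)(C₁cos(5x) + C₂sin(5x))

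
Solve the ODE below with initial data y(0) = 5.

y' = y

General solution: y = Ce^x
Applying IC y(0) = 5:
Particular solution: y = 5e^x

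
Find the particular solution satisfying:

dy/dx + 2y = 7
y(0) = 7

General solution: y = 7/2 + Ce^(-2x)
Applying y(0) = 7: C = 7 - 7/2 = 7/2
Particular solution: y = 7/2 + (7/2)e^(-2x)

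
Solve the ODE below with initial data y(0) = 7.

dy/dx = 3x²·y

General solution: y = Ce^(x³)
Applying IC y(0) = 7:
Particular solution: y = 7e^(x³)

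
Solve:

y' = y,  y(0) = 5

General solution: y = Ce^x
Applying IC y(0) = 5:
Particular solution: y = 5e^x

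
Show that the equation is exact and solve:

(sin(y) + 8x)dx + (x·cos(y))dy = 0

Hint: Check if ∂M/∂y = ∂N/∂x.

Verify exactness: ∂M/∂y = ∂N/∂x ✓
Find F(x,y) such that ∂F/∂x = M, ∂F/∂y = N
Solution: x·sin(y) + 4x² = C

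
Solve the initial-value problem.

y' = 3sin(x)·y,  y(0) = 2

General solution: y = Ce^(-3cos(x))
Applying IC y(0) = 2:
Particular solution: y = 2e^(3(1-cos(x)))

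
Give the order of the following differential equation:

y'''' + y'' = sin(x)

The order is 4 (highest derivative is of order 4).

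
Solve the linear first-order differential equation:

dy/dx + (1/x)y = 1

Using integrating factor method:

General solution: y = (1/2)x + C/x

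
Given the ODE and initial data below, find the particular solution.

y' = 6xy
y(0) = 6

General solution: y = Ce^(3x²)
Applying IC y(0) = 6:
Particular solution: y = 6e^(3x²)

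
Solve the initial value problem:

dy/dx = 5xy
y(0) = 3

General solution: y = Ce^(5x²/2)
Applying IC y(0) = 3:
Particular solution: y = 3e^(5x²/2)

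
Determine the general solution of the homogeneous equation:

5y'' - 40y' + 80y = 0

Characteristic equation: 5r² - 40r + 80 = 0
Divide by 5: r² - 8r + 16 = 0
Factored: (r - 4)² = 0
Repeated root: r = 4
General solution: y = (C₁ + C₂x)e^(4x)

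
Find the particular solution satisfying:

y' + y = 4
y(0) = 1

General solution: y = 4 + Ce^(-x)
Applying y(0) = 1: C = 1 - 4 = -3
Particular solution: y = 4 - 3e^(-x)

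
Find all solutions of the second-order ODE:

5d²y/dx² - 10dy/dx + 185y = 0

Characteristic equation: 5r² - 10r + 185 = 0
Divide by 5: r² - 2r + 37 = 0
Roots: r = 1 ± 6i (complex conjugates)
General solution: y = e^x(C₁cos(6x) + C₂sin(6x))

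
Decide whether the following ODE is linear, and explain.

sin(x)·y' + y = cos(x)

Linear (y and its derivatives appear to the first power only, no products of y terms)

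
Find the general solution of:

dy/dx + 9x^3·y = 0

Using integrating factor method:

General solution: y = Ce^(-9x^4/4)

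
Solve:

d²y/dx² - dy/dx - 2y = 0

Characteristic equation: r² - r - 2 = 0
Roots: r = 2, -1 (distinct real)
General solution: y = C₁e^(2x) + C₂e^(-x)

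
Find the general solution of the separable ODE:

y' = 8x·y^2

Separating variables and integrating:
-1/y = 4x^2 + C

General solution: y^-1 = -4x^2 + C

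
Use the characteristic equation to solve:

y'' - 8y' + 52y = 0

Characteristic equation: r² - 8r + 52 = 0
Roots: r = 4 ± 6i (complex conjugates)
General solution: y = e^(4x)(C₁cos(6x) + C₂sin(6x))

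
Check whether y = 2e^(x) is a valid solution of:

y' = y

Verification:
y = 2e^(x)
y' = 2e^(x)
y = 2e^(x)
y' = y ✓

Yes, it is a solution.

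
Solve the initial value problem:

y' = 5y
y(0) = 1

General solution: y = Ce^(5x)
Applying IC y(0) = 1:
Particular solution: y = e^(5x)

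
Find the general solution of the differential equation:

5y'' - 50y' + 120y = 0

Characteristic equation: 5r² - 50r + 120 = 0
Divide by 5: r² - 10r + 24 = 0
Roots: r = 6, 4 (distinct real)
General solution: y = C₁e^(6x) + C₂e^(4x)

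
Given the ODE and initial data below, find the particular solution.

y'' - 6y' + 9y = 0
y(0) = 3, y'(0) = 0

General solution: y = (C₁ + C₂x)e^(3x)
Repeated root r = 3
Applying ICs: C₁ = 3, C₂ = -9
Particular solution: y = (3 - 9x)e^(3x)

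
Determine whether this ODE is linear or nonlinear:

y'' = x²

Linear (y and its derivatives appear to the first power only, no products of y terms)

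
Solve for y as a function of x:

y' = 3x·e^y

Separating variables and integrating:
-e^(-y) = 3x²/2 + C

General solution: y = -ln(C - 3x²/2)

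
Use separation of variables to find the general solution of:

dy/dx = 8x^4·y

Separating variables and integrating:
ln|y| = 8x^5/5 + C

General solution: y = Ce^(8x^5/5)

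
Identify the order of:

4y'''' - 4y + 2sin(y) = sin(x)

The order is 4 (highest derivative is of order 4).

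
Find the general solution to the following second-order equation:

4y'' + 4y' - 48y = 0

Characteristic equation: 4r² + 4r - 48 = 0
Divide by 4: r² + r - 12 = 0
Roots: r = 3, -4 (distinct real)
General solution: y = C₁e^(3x) + C₂e^(-4x)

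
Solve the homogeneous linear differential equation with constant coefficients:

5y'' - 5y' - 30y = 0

Characteristic equation: 5r² - 5r - 30 = 0
Divide by 5: r² - r - 6 = 0
Roots: r = 3, -2 (distinct real)
General solution: y = C₁e^(3x) + C₂e^(-2x)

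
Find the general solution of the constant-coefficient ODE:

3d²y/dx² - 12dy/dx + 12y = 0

Characteristic equation: 3r² - 12r + 12 = 0
Divide by 3: r² - 4r + 4 = 0
Factored: (r - 2)² = 0
Repeated root: r = 2
General solution: y = (C₁ + C₂x)e^(2x)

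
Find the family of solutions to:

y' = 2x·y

Separating variables and integrating:
ln|y| = x^2 + C

General solution: y = Ce^(x^2)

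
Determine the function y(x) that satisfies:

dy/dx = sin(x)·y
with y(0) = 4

General solution: y = Ce^(-cos(x))
Applying IC y(0) = 4:
Particular solution: y = 4e^(1-cos(x))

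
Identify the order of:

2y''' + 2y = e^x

The order is 3 (highest derivative is of order 3).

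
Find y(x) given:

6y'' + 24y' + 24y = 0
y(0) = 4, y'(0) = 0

General solution: y = (C₁ + C₂x)e^(-2x)
Repeated root r = -2
Applying ICs: C₁ = 4, C₂ = 8
Particular solution: y = (4 + 8x)e^(-2x)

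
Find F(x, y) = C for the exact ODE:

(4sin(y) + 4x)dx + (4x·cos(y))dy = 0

Verify exactness: ∂M/∂y = ∂N/∂x ✓
Find F(x,y) such that ∂F/∂x = M, ∂F/∂y = N
Solution: 4x·sin(y) + 2x² = C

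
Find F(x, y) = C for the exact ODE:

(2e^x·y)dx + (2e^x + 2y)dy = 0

Verify exactness: ∂M/∂y = ∂N/∂x ✓
Find F(x,y) such that ∂F/∂x = M, ∂F/∂y = N
Solution: 2e^x·y + y² = C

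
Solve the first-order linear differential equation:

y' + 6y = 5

Using integrating factor method:

General solution: y = 5/6 + Ce^(-6x)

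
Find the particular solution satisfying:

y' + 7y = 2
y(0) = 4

General solution: y = 2/7 + Ce^(-7x)
Applying y(0) = 4: C = 4 - 2/7 = 26/7
Particular solution: y = 2/7 + (26/7)e^(-7x)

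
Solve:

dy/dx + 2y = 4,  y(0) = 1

General solution: y = 2 + Ce^(-2x)
Applying y(0) = 1: C = 1 - 2 = -1
Particular solution: y = 2 - e^(-2x)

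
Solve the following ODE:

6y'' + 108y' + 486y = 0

Characteristic equation: 6r² + 108r + 486 = 0
Divide by 6: r² + 18r + 81 = 0
Factored: (r + 9)² = 0
Repeated root: r = -9
General solution: y = (C₁ + C₂x)e^(-9x)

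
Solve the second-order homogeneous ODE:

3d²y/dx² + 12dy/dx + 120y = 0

Characteristic equation: 3r² + 12r + 120 = 0
Divide by 3: r² + 4r + 40 = 0
Roots: r = -2 ± 6i (complex conjugates)
General solution: y = e^(-2x)(C₁cos(6x) + C₂sin(6x))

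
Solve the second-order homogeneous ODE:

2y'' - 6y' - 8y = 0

Characteristic equation: 2r² - 6r - 8 = 0
Divide by 2: r² - 3r - 4 = 0
Roots: r = 4, -1 (distinct real)
General solution: y = C₁e^(4x) + C₂e^(-x)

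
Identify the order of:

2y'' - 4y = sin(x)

The order is 2 (highest derivative is of order 2).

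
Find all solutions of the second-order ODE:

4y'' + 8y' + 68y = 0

Characteristic equation: 4r² + 8r + 68 = 0
Divide by 4: r² + 2r + 17 = 0
Roots: r = -1 ± 4i (complex conjugates)
General solution: y = e^(-x)(C₁cos(4x) + C₂sin(4x))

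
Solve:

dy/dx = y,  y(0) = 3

General solution: y = Ce^x
Applying IC y(0) = 3:
Particular solution: y = 3e^x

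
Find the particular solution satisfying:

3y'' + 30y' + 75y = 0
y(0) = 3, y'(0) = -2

General solution: y = (C₁ + C₂x)e^(-5x)
Repeated root r = -5
Applying ICs: C₁ = 3, C₂ = 13
Particular solution: y = (3 + 13x)e^(-5x)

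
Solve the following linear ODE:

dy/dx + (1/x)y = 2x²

Using integrating factor method:

General solution: y = (1/2)x^3 + C/x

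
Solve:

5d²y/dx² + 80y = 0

Characteristic equation: 5r² + 80 = 0
Divide by 5: r² + 16 = 0
Roots: r = ±4i (complex conjugates)
General solution: y = C₁cos(4x) + C₂sin(4x)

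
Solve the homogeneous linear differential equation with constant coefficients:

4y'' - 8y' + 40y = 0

Characteristic equation: 4r² - 8r + 40 = 0
Divide by 4: r² - 2r + 10 = 0
Roots: r = 1 ± 3i (complex conjugates)
General solution: y = e^x(C₁cos(3x) + C₂sin(3x))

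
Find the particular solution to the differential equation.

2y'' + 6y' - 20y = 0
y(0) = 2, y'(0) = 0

General solution: y = C₁e^(2x) + C₂e^(-5x)
Applying ICs: C₁ = 10/7, C₂ = 4/7
Particular solution: y = (10/7)e^(2x) + (4/7)e^(-5x)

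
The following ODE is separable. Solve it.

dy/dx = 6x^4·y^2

Separating variables and integrating:
-1/y = 6x^5/5 + C

General solution: y^-1 = (-6/5)x^5 + C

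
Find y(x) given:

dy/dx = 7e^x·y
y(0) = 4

General solution: y = Ce^(7e^x)
Applying IC y(0) = 4:
Particular solution: y = 4e^(7(e^x - 1))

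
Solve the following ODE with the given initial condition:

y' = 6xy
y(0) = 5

General solution: y = Ce^(3x²)
Applying IC y(0) = 5:
Particular solution: y = 5e^(3x²)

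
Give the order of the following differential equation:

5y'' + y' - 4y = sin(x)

The order is 2 (highest derivative is of order 2).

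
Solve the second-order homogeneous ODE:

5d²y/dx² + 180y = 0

Characteristic equation: 5r² + 180 = 0
Divide by 5: r² + 36 = 0
Roots: r = ±6i (complex conjugates)
General solution: y = C₁cos(6x) + C₂sin(6x)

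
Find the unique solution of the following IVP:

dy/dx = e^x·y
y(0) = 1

General solution: y = Ce^(e^x)
Applying IC y(0) = 1:
Particular solution: y = e^(e^x - 1)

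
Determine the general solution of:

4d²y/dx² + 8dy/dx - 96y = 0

Characteristic equation: 4r² + 8r - 96 = 0
Divide by 4: r² + 2r - 24 = 0
Roots: r = 4, -6 (distinct real)
General solution: y = C₁e^(4x) + C₂e^(-6x)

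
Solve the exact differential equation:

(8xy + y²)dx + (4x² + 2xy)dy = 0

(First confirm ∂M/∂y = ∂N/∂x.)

Verify exactness: ∂M/∂y = ∂N/∂x ✓
Find F(x,y) such that ∂F/∂x = M, ∂F/∂y = N
Solution: 4x²y + xy² = C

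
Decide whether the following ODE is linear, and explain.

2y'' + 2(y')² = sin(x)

Nonlinear ((y')² term)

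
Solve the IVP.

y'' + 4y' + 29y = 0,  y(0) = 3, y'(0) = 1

General solution: y = e^(-2x)(C₁cos(5x) + C₂sin(5x))
Complex roots r = -2 ± 5i
Applying ICs: C₁ = 3, C₂ = 7/5
Particular solution: y = e^(-2x)(3cos(5x) + (7/5)sin(5x))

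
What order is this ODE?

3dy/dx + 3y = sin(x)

The order is 1 (highest derivative is of order 1).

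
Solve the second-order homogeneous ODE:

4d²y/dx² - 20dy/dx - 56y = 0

Characteristic equation: 4r² - 20r - 56 = 0
Divide by 4: r² - 5r - 14 = 0
Roots: r = 7, -2 (distinct real)
General solution: y = C₁e^(7x) + C₂e^(-2x)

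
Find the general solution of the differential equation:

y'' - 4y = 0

Characteristic equation: r² - 4 = 0
Roots: r = 2, -2 (distinct real)
General solution: y = C₁e^(2x) + C₂e^(-2x)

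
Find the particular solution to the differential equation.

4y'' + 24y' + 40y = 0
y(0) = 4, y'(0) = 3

General solution: y = e^(-3x)(C₁cos(x) + C₂sin(x))
Complex roots r = -3 ± i
Applying ICs: C₁ = 4, C₂ = 15
Particular solution: y = e^(-3x)(4cos(x) + 15sin(x))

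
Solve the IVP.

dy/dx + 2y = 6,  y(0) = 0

General solution: y = 3 + Ce^(-2x)
Applying y(0) = 0: C = 0 - 3 = -3
Particular solution: y = 3 - 3e^(-2x)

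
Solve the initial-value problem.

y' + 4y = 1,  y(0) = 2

General solution: y = 1/4 + Ce^(-4x)
Applying y(0) = 2: C = 2 - 1/4 = 7/4
Particular solution: y = 1/4 + (7/4)e^(-4x)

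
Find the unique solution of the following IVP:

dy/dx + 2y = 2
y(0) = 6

General solution: y = 1 + Ce^(-2x)
Applying y(0) = 6: C = 6 - 1 = 5
Particular solution: y = 1 + 5e^(-2x)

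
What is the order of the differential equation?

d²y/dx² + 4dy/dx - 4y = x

The order is 2 (highest derivative is of order 2).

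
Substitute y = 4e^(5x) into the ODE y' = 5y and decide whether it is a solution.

Verification:
y = 4e^(5x)
y' = 20e^(5x)
5y = 20e^(5x)
y' = 5y ✓

Yes, it is a solution.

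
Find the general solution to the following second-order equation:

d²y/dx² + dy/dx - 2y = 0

Characteristic equation: r² + r - 2 = 0
Roots: r = 1, -2 (distinct real)
General solution: y = C₁e^x + C₂e^(-2x)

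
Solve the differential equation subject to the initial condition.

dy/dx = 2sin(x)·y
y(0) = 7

General solution: y = Ce^(-2cos(x))
Applying IC y(0) = 7:
Particular solution: y = 7e^(2(1-cos(x)))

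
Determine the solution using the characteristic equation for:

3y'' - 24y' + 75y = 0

Characteristic equation: 3r² - 24r + 75 = 0
Divide by 3: r² - 8r + 25 = 0
Roots: r = 4 ± 3i (complex conjugates)
General solution: y = e^(4x)(C₁cos(3x) + C₂sin(3x))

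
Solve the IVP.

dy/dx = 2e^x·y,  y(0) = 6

General solution: y = Ce^(2e^x)
Applying IC y(0) = 6:
Particular solution: y = 6e^(2(e^x - 1))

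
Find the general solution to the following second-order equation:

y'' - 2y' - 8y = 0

Characteristic equation: r² - 2r - 8 = 0
Roots: r = 4, -2 (distinct real)
General solution: y = C₁e^(4x) + C₂e^(-2x)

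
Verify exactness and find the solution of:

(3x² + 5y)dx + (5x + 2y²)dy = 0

Verify exactness: ∂M/∂y = ∂N/∂x ✓
Find F(x,y) such that ∂F/∂x = M, ∂F/∂y = N
Solution: x³ + 5xy + 2y³/3 = C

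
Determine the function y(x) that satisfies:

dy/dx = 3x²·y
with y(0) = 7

General solution: y = Ce^(x³)
Applying IC y(0) = 7:
Particular solution: y = 7e^(x³)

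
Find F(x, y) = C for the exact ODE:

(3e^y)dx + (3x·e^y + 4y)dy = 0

Verify exactness: ∂M/∂y = ∂N/∂x ✓
Find F(x,y) such that ∂F/∂x = M, ∂F/∂y = N
Solution: 3x·e^y + 2y² = C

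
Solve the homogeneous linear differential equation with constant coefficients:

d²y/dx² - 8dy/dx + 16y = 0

Characteristic equation: r² - 8r + 16 = 0
Factored: (r - 4)² = 0
Repeated root: r = 4
General solution: y = (C₁ + C₂x)e^(4x)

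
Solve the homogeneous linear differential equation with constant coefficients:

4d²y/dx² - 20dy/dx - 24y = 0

Characteristic equation: 4r² - 20r - 24 = 0
Divide by 4: r² - 5r - 6 = 0
Roots: r = 6, -1 (distinct real)
General solution: y = C₁e^(6x) + C₂e^(-x)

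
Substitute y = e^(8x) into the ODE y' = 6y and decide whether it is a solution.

Verification:
y = e^(8x)
y' = 8e^(8x)
But 6y = 6e^(8x)
y' ≠ 6y — the derivative does not match

No, it is not a solution.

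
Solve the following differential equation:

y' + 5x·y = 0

Using integrating factor method:

General solution: y = Ce^(-5x^2/2)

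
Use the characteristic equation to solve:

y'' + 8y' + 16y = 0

Characteristic equation: r² + 8r + 16 = 0
Factored: (r + 4)² = 0
Repeated root: r = -4
General solution: y = (C₁ + C₂x)e^(-4x)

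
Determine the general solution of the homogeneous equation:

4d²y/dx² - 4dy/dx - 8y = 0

Characteristic equation: 4r² - 4r - 8 = 0
Divide by 4: r² - r - 2 = 0
Roots: r = 2, -1 (distinct real)
General solution: y = C₁e^(2x) + C₂e^(-x)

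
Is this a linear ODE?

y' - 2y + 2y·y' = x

No. Nonlinear (product y·y')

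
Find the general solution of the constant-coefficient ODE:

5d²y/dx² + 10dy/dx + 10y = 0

Characteristic equation: 5r² + 10r + 10 = 0
Divide by 5: r² + 2r + 2 = 0
Roots: r = -1 ± i (complex conjugates)
General solution: y = e^(-x)(C₁cos(x) + C₂sin(x))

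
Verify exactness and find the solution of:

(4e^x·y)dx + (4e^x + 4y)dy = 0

Verify exactness: ∂M/∂y = ∂N/∂x ✓
Find F(x,y) such that ∂F/∂x = M, ∂F/∂y = N
Solution: 4e^x·y + 2y² = C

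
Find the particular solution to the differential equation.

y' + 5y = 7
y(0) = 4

General solution: y = 7/5 + Ce^(-5x)
Applying y(0) = 4: C = 4 - 7/5 = 13/5
Particular solution: y = 7/5 + (13/5)e^(-5x)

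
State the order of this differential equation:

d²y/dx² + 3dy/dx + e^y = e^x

The order is 2 (highest derivative is of order 2).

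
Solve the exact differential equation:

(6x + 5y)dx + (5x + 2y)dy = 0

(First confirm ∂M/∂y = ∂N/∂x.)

Verify exactness: ∂M/∂y = ∂N/∂x ✓
Find F(x,y) such that ∂F/∂x = M, ∂F/∂y = N
Solution: 3x² + 5xy + y² = C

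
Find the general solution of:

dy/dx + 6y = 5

Using integrating factor method:

General solution: y = 5/6 + Ce^(-6x)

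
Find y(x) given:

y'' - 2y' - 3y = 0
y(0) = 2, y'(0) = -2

General solution: y = C₁e^(3x) + C₂e^(-x)
Applying ICs: C₁ = 0, C₂ = 2
Particular solution: y = 2e^(-x)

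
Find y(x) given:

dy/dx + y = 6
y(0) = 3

General solution: y = 6 + Ce^(-x)
Applying y(0) = 3: C = 3 - 6 = -3
Particular solution: y = 6 - 3e^(-x)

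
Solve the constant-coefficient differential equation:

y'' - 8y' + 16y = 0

Characteristic equation: r² - 8r + 16 = 0
Factored: (r - 4)² = 0
Repeated root: r = 4
General solution: y = (C₁ + C₂x)e^(4x)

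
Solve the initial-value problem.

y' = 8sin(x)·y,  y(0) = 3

General solution: y = Ce^(-8cos(x))
Applying IC y(0) = 3:
Particular solution: y = 3e^(8(1-cos(x)))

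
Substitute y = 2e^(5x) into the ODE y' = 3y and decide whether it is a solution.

Verification:
y = 2e^(5x)
y' = 10e^(5x)
But 3y = 6e^(5x)
y' ≠ 3y — the derivative does not match

No, it is not a solution.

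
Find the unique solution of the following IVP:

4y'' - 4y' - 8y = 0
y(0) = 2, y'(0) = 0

General solution: y = C₁e^(2x) + C₂e^(-x)
Applying ICs: C₁ = 2/3, C₂ = 4/3
Particular solution: y = (2/3)e^(2x) + (4/3)e^(-x)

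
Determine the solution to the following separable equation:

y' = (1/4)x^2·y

Separating variables and integrating:
ln|y| = x^3/12 + C

General solution: y = Ce^(x^3/12)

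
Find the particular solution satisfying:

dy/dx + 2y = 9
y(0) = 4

General solution: y = 9/2 + Ce^(-2x)
Applying y(0) = 4: C = 4 - 9/2 = -1/2
Particular solution: y = 9/2 - (1/2)e^(-2x)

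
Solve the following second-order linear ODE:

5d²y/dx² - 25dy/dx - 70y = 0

Characteristic equation: 5r² - 25r - 70 = 0
Divide by 5: r² - 5r - 14 = 0
Roots: r = 7, -2 (distinct real)
General solution: y = C₁e^(7x) + C₂e^(-2x)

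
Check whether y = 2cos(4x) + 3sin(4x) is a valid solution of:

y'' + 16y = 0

Verification:
y'' = -32cos(4x) - 48sin(4x)
y'' + 16y = 0 ✓

Yes, it is a solution.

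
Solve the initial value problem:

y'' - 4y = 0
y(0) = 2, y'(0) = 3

General solution: y = C₁e^(2x) + C₂e^(-2x)
Applying ICs: C₁ = 7/4, C₂ = 1/4
Particular solution: y = (7/4)e^(2x) + (1/4)e^(-2x)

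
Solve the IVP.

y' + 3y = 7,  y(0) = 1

General solution: y = 7/3 + Ce^(-3x)
Applying y(0) = 1: C = 1 - 7/3 = -4/3
Particular solution: y = 7/3 - (4/3)e^(-3x)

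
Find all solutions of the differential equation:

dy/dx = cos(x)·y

Separating variables and integrating:
ln|y| = sin(x) + C

General solution: y = Ce^(sin(x))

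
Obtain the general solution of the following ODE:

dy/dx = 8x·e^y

Separating variables and integrating:
-e^(-y) = 4x² + C

General solution: y = -ln(C - 4x²)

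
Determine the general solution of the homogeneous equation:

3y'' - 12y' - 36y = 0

Characteristic equation: 3r² - 12r - 36 = 0
Divide by 3: r² - 4r - 12 = 0
Roots: r = 6, -2 (distinct real)
General solution: y = C₁e^(6x) + C₂e^(-2x)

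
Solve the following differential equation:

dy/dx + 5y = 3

Using integrating factor method:

General solution: y = 3/5 + Ce^(-5x)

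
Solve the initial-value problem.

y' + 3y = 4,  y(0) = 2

General solution: y = 4/3 + Ce^(-3x)
Applying y(0) = 2: C = 2 - 4/3 = 2/3
Particular solution: y = 4/3 + (2/3)e^(-3x)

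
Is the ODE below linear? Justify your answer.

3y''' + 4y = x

Yes. Linear (y and its derivatives appear to the first power only, no products of y terms)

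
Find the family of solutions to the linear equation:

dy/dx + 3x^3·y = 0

Using integrating factor method:

General solution: y = Ce^(-3x^4/4)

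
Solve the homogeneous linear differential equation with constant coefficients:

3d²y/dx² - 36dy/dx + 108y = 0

Characteristic equation: 3r² - 36r + 108 = 0
Divide by 3: r² - 12r + 36 = 0
Factored: (r - 6)² = 0
Repeated root: r = 6
General solution: y = (C₁ + C₂x)e^(6x)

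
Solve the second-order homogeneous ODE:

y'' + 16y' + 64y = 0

Characteristic equation: r² + 16r + 64 = 0
Factored: (r + 8)² = 0
Repeated root: r = -8
General solution: y = (C₁ + C₂x)e^(-8x)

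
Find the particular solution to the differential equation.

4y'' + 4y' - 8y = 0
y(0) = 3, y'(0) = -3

General solution: y = C₁e^x + C₂e^(-2x)
Applying ICs: C₁ = 1, C₂ = 2
Particular solution: y = e^x + 2e^(-2x)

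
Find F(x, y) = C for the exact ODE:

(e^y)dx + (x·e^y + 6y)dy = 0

Verify exactness: ∂M/∂y = ∂N/∂x ✓
Find F(x,y) such that ∂F/∂x = M, ∂F/∂y = N
Solution: x·e^y + 3y² = C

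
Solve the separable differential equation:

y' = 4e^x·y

Separating variables and integrating:
ln|y| = 4e^x + C

General solution: y = Ce^(4e^x)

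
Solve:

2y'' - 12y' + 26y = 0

Characteristic equation: 2r² - 12r + 26 = 0
Divide by 2: r² - 6r + 13 = 0
Roots: r = 3 ± 2i (complex conjugates)
General solution: y = e^(3x)(C₁cos(2x) + C₂sin(2x))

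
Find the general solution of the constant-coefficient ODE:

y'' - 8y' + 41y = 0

Characteristic equation: r² - 8r + 41 = 0
Roots: r = 4 ± 5i (complex conjugates)
General solution: y = e^(4x)(C₁cos(5x) + C₂sin(5x))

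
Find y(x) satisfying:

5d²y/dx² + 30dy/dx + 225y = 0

Characteristic equation: 5r² + 30r + 225 = 0
Divide by 5: r² + 6r + 45 = 0
Roots: r = -3 ± 6i (complex conjugates)
General solution: y = e^(-3x)(C₁cos(6x) + C₂sin(6x))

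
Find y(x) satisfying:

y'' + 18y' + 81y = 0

Characteristic equation: r² + 18r + 81 = 0
Factored: (r + 9)² = 0
Repeated root: r = -9
General solution: y = (C₁ + C₂x)e^(-9x)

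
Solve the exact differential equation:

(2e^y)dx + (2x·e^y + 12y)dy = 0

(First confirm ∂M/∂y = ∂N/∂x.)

Verify exactness: ∂M/∂y = ∂N/∂x ✓
Find F(x,y) such that ∂F/∂x = M, ∂F/∂y = N
Solution: 2x·e^y + 6y² = C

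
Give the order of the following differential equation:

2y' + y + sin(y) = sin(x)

The order is 1 (highest derivative is of order 1).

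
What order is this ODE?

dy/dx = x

The order is 1 (highest derivative is of order 1).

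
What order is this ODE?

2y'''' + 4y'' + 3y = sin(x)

The order is 4 (highest derivative is of order 4).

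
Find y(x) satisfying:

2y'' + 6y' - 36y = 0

Characteristic equation: 2r² + 6r - 36 = 0
Divide by 2: r² + 3r - 18 = 0
Roots: r = 3, -6 (distinct real)
General solution: y = C₁e^(3x) + C₂e^(-6x)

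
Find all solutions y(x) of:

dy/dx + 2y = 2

Using integrating factor method:

General solution: y = 1 + Ce^(-2x)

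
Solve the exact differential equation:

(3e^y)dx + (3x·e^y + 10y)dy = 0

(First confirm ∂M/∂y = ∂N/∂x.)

Verify exactness: ∂M/∂y = ∂N/∂x ✓
Find F(x,y) such that ∂F/∂x = M, ∂F/∂y = N
Solution: 3x·e^y + 5y² = C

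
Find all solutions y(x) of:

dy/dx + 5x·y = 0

Using integrating factor method:

General solution: y = Ce^(-5x^2/2)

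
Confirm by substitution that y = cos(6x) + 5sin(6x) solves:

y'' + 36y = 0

Verification:
y'' = -36cos(6x) - 180sin(6x)
y'' + 36y = 0 ✓

Yes, it is a solution.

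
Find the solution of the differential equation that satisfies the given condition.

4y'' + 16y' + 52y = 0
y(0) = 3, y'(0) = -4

General solution: y = e^(-2x)(C₁cos(3x) + C₂sin(3x))
Complex roots r = -2 ± 3i
Applying ICs: C₁ = 3, C₂ = 2/3
Particular solution: y = e^(-2x)(3cos(3x) + (2/3)sin(3x))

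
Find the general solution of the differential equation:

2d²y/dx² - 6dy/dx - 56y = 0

Characteristic equation: 2r² - 6r - 56 = 0
Divide by 2: r² - 3r - 28 = 0
Roots: r = 7, -4 (distinct real)
General solution: y = C₁e^(7x) + C₂e^(-4x)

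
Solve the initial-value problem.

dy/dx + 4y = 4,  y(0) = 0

General solution: y = 1 + Ce^(-4x)
Applying y(0) = 0: C = 0 - 1 = -1
Particular solution: y = 1 - e^(-4x)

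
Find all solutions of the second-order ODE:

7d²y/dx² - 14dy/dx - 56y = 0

Characteristic equation: 7r² - 14r - 56 = 0
Divide by 7: r² - 2r - 8 = 0
Roots: r = 4, -2 (distinct real)
General solution: y = C₁e^(4x) + C₂e^(-2x)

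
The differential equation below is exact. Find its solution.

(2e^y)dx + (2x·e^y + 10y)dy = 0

Verify exactness: ∂M/∂y = ∂N/∂x ✓
Find F(x,y) such that ∂F/∂x = M, ∂F/∂y = N
Solution: 2x·e^y + 5y² = C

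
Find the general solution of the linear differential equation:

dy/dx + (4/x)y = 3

Using integrating factor method:

General solution: y = (3/5)x + Cx^(-4)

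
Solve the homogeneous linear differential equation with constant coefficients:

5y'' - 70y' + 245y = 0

Characteristic equation: 5r² - 70r + 245 = 0
Divide by 5: r² - 14r + 49 = 0
Factored: (r - 7)² = 0
Repeated root: r = 7
General solution: y = (C₁ + C₂x)e^(7x)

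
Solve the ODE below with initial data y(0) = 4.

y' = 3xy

General solution: y = Ce^(3x²/2)
Applying IC y(0) = 4:
Particular solution: y = 4e^(3x²/2)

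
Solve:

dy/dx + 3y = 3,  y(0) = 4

General solution: y = 1 + Ce^(-3x)
Applying y(0) = 4: C = 4 - 1 = 3
Particular solution: y = 1 + 3e^(-3x)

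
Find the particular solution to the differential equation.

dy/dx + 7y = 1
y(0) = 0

General solution: y = 1/7 + Ce^(-7x)
Applying y(0) = 0: C = 0 - 1/7 = -1/7
Particular solution: y = 1/7 - (1/7)e^(-7x)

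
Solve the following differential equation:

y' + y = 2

Using integrating factor method:

General solution: y = 2 + Ce^(-x)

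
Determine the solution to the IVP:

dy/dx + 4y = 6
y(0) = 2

General solution: y = 3/2 + Ce^(-4x)
Applying y(0) = 2: C = 2 - 3/2 = 1/2
Particular solution: y = 3/2 + (1/2)e^(-4x)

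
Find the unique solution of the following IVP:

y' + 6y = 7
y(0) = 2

General solution: y = 7/6 + Ce^(-6x)
Applying y(0) = 2: C = 2 - 7/6 = 5/6
Particular solution: y = 7/6 + (5/6)e^(-6x)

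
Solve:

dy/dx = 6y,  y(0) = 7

General solution: y = Ce^(6x)
Applying IC y(0) = 7:
Particular solution: y = 7e^(6x)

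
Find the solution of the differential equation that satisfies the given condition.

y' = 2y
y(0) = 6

General solution: y = Ce^(2x)
Applying IC y(0) = 6:
Particular solution: y = 6e^(2x)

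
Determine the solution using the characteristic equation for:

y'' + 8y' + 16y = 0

Characteristic equation: r² + 8r + 16 = 0
Factored: (r + 4)² = 0
Repeated root: r = -4
General solution: y = (C₁ + C₂x)e^(-4x)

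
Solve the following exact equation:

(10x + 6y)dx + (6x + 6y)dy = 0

Verify exactness: ∂M/∂y = ∂N/∂x ✓
Find F(x,y) such that ∂F/∂x = M, ∂F/∂y = N
Solution: 5x² + 6xy + 3y² = C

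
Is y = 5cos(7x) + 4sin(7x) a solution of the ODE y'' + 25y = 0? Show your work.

Verification:
y'' = -245cos(7x) - 196sin(7x)
y'' + 25y ≠ 0 (frequency mismatch: got 49 instead of 25)

No, it is not a solution.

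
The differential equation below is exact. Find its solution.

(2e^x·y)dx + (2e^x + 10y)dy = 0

Verify exactness: ∂M/∂y = ∂N/∂x ✓
Find F(x,y) such that ∂F/∂x = M, ∂F/∂y = N
Solution: 2e^x·y + 5y² = C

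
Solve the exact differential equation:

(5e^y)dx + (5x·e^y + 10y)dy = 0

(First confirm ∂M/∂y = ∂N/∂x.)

Verify exactness: ∂M/∂y = ∂N/∂x ✓
Find F(x,y) such that ∂F/∂x = M, ∂F/∂y = N
Solution: 5x·e^y + 5y² = C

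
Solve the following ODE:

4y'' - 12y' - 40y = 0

Characteristic equation: 4r² - 12r - 40 = 0
Divide by 4: r² - 3r - 10 = 0
Roots: r = 5, -2 (distinct real)
General solution: y = C₁e^(5x) + C₂e^(-2x)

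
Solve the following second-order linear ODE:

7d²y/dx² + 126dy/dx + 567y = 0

Characteristic equation: 7r² + 126r + 567 = 0
Divide by 7: r² + 18r + 81 = 0
Factored: (r + 9)² = 0
Repeated root: r = -9
General solution: y = (C₁ + C₂x)e^(-9x)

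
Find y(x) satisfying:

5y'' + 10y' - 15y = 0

Characteristic equation: 5r² + 10r - 15 = 0
Divide by 5: r² + 2r - 3 = 0
Roots: r = 1, -3 (distinct real)
General solution: y = C₁e^x + C₂e^(-3x)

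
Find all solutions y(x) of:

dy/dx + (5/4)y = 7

Using integrating factor method:

General solution: y = 28/5 + Ce^(-5x/4)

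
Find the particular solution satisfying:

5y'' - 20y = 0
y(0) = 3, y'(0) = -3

General solution: y = C₁e^(2x) + C₂e^(-2x)
Applying ICs: C₁ = 3/4, C₂ = 9/4
Particular solution: y = (3/4)e^(2x) + (9/4)e^(-2x)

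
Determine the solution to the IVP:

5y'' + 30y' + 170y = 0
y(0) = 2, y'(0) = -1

General solution: y = e^(-3x)(C₁cos(5x) + C₂sin(5x))
Complex roots r = -3 ± 5i
Applying ICs: C₁ = 2, C₂ = 1
Particular solution: y = e^(-3x)(2cos(5x) + sin(5x))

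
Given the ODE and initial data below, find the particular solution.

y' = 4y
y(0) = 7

General solution: y = Ce^(4x)
Applying IC y(0) = 7:
Particular solution: y = 7e^(4x)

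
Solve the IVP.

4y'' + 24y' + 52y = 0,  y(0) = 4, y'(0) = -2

General solution: y = e^(-3x)(C₁cos(2x) + C₂sin(2x))
Complex roots r = -3 ± 2i
Applying ICs: C₁ = 4, C₂ = 5
Particular solution: y = e^(-3x)(4cos(2x) + 5sin(2x))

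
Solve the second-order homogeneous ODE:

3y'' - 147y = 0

Characteristic equation: 3r² - 147 = 0
Divide by 3: r² - 49 = 0
Roots: r = 7, -7 (distinct real)
General solution: y = C₁e^(7x) + C₂e^(-7x)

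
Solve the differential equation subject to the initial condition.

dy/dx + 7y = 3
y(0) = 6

General solution: y = 3/7 + Ce^(-7x)
Applying y(0) = 6: C = 6 - 3/7 = 39/7
Particular solution: y = 3/7 + (39/7)e^(-7x)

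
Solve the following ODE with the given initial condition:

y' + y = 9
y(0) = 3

General solution: y = 9 + Ce^(-x)
Applying y(0) = 3: C = 3 - 9 = -6
Particular solution: y = 9 - 6e^(-x)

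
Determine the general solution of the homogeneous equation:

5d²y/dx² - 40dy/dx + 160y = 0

Characteristic equation: 5r² - 40r + 160 = 0
Divide by 5: r² - 8r + 32 = 0
Roots: r = 4 ± 4i (complex conjugates)
General solution: y = e^(4x)(C₁cos(4x) + C₂sin(4x))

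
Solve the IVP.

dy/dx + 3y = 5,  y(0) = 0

General solution: y = 5/3 + Ce^(-3x)
Applying y(0) = 0: C = 0 - 5/3 = -5/3
Particular solution: y = 5/3 - (5/3)e^(-3x)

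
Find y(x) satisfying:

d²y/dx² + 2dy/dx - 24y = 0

Characteristic equation: r² + 2r - 24 = 0
Roots: r = 4, -6 (distinct real)
General solution: y = C₁e^(4x) + C₂e^(-6x)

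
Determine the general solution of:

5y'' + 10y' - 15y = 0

Characteristic equation: 5r² + 10r - 15 = 0
Divide by 5: r² + 2r - 3 = 0
Roots: r = 1, -3 (distinct real)
General solution: y = C₁e^x + C₂e^(-3x)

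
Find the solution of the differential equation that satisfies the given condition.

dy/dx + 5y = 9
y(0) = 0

General solution: y = 9/5 + Ce^(-5x)
Applying y(0) = 0: C = 0 - 9/5 = -9/5
Particular solution: y = 9/5 - (9/5)e^(-5x)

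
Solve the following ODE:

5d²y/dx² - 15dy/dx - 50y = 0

Characteristic equation: 5r² - 15r - 50 = 0
Divide by 5: r² - 3r - 10 = 0
Roots: r = 5, -2 (distinct real)
General solution: y = C₁e^(5x) + C₂e^(-2x)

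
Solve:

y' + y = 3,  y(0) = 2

General solution: y = 3 + Ce^(-x)
Applying y(0) = 2: C = 2 - 3 = -1
Particular solution: y = 3 - e^(-x)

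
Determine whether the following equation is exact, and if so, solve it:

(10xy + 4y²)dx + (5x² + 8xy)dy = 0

Verify exactness: ∂M/∂y = ∂N/∂x ✓
Find F(x,y) such that ∂F/∂x = M, ∂F/∂y = N
Solution: 5x²y + 4xy² = C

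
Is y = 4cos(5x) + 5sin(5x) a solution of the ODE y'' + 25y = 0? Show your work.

Verification:
y'' = -100cos(5x) - 125sin(5x)
y'' + 25y = 0 ✓

Yes, it is a solution.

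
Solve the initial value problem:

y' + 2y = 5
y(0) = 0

General solution: y = 5/2 + Ce^(-2x)
Applying y(0) = 0: C = 0 - 5/2 = -5/2
Particular solution: y = 5/2 - (5/2)e^(-2x)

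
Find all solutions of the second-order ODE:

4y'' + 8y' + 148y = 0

Characteristic equation: 4r² + 8r + 148 = 0
Divide by 4: r² + 2r + 37 = 0
Roots: r = -1 ± 6i (complex conjugates)
General solution: y = e^(-x)(C₁cos(6x) + C₂sin(6x))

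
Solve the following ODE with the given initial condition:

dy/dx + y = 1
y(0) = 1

General solution: y = 1 + Ce^(-x)
Applying y(0) = 1: C = 1 - 1 = 0
Particular solution: y = 1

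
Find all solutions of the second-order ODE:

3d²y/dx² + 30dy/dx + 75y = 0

Characteristic equation: 3r² + 30r + 75 = 0
Divide by 3: r² + 10r + 25 = 0
Factored: (r + 5)² = 0
Repeated root: r = -5
General solution: y = (C₁ + C₂x)e^(-5x)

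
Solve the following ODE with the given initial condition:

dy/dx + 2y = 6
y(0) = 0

General solution: y = 3 + Ce^(-2x)
Applying y(0) = 0: C = 0 - 3 = -3
Particular solution: y = 3 - 3e^(-2x)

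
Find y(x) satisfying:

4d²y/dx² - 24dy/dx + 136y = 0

Characteristic equation: 4r² - 24r + 136 = 0
Divide by 4: r² - 6r + 34 = 0
Roots: r = 3 ± 5i (complex conjugates)
General solution: y = e^(3x)(C₁cos(5x) + C₂sin(5x))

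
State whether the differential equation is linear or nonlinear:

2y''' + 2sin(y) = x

Nonlinear (sin(y) is nonlinear in y)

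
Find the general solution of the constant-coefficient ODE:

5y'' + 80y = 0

Characteristic equation: 5r² + 80 = 0
Divide by 5: r² + 16 = 0
Roots: r = ±4i (complex conjugates)
General solution: y = C₁cos(4x) + C₂sin(4x)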